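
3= 3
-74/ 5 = -14.80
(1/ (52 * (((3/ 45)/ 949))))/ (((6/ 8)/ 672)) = 245280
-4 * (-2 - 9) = 44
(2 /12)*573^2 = 109443 /2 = 54721.50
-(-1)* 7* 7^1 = 49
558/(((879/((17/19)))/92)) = 290904/5567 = 52.26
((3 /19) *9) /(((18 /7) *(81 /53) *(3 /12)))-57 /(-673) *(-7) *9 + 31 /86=-104779543 /29691414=-3.53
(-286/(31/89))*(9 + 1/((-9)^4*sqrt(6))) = -7389.92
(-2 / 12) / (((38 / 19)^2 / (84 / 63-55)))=161 / 72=2.24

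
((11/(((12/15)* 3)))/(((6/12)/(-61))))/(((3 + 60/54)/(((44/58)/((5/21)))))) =-465003/1073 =-433.37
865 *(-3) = -2595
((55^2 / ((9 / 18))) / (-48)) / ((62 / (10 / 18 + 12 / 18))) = -33275 / 13392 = -2.48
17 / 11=1.55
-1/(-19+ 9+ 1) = 1/9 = 0.11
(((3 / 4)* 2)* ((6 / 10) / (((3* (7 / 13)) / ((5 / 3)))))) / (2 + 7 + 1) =13 / 140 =0.09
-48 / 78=-0.62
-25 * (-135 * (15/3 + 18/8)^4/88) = 2387073375/22528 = 105960.29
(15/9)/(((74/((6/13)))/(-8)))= -40/481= -0.08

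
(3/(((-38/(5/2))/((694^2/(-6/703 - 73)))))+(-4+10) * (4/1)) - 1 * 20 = 13406459/10265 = 1306.04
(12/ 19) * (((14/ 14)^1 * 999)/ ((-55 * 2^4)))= -2997/ 4180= -0.72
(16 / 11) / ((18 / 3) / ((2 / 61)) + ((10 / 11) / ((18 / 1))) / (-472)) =67968 / 8551219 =0.01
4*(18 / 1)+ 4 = 76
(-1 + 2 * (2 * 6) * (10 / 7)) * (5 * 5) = 5825 / 7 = 832.14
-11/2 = -5.50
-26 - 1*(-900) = 874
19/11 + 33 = 34.73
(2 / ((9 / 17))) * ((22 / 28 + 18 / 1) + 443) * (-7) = -36635 / 3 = -12211.67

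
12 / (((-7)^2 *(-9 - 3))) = -1 / 49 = -0.02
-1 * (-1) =1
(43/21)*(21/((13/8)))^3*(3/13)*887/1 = 25835798016/28561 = 904583.10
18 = 18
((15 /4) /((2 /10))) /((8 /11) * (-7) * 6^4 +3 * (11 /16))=-1100 /386951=-0.00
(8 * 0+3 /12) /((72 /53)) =53 /288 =0.18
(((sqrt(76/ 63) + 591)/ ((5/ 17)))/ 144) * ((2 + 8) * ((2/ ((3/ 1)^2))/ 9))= 17 * sqrt(133)/ 30618 + 3349/ 972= 3.45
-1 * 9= -9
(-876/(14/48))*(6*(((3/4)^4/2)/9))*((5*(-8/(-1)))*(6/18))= -29565/7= -4223.57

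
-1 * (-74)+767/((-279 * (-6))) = 124643/1674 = 74.46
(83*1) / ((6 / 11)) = 152.17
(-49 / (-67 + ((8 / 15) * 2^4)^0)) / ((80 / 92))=1127 / 1320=0.85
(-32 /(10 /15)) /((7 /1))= -48 /7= -6.86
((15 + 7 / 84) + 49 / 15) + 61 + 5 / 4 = 403 / 5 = 80.60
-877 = -877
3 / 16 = 0.19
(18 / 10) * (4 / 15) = 12 / 25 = 0.48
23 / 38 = 0.61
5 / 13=0.38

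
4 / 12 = 1 / 3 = 0.33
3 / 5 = 0.60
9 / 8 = 1.12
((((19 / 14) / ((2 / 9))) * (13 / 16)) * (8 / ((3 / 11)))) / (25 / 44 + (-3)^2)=89661 / 5894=15.21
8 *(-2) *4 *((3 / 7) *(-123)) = 23616 / 7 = 3373.71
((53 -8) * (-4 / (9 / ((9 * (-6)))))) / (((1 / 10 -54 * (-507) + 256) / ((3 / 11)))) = 32400 / 3039751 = 0.01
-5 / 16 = -0.31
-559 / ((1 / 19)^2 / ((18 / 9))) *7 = -2825186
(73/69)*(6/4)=1.59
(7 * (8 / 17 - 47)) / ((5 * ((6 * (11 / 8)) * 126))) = -1582 / 25245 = -0.06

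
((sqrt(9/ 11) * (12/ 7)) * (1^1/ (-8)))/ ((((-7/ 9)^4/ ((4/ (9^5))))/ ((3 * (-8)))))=0.00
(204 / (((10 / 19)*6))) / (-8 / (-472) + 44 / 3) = 57171 / 12995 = 4.40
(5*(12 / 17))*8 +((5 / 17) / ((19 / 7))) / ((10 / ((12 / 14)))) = 9123 / 323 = 28.24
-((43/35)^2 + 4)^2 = -45549001/1500625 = -30.35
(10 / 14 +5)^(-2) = 49 / 1600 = 0.03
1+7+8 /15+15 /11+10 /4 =4091 /330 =12.40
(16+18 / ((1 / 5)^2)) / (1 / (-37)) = -17242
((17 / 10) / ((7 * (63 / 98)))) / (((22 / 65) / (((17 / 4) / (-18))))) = -3757 / 14256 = -0.26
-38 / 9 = -4.22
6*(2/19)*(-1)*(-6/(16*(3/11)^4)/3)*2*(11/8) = 161051/4104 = 39.24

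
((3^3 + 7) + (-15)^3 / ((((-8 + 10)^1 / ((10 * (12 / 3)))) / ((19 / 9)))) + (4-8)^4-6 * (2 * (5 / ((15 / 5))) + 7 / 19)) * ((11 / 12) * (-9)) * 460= 10255653540 / 19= 539771238.95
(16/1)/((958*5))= 8/2395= 0.00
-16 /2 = -8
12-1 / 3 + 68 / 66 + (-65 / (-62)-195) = -181.25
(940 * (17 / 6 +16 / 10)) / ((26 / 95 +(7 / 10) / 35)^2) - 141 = 11250128257 / 233523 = 48175.68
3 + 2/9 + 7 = 92/9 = 10.22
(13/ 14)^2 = 169/ 196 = 0.86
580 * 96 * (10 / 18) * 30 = 928000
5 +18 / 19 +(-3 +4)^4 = 132 / 19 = 6.95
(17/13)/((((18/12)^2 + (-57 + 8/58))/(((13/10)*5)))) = -986/6335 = -0.16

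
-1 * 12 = -12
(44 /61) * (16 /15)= 704 /915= 0.77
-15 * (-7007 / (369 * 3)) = 94.95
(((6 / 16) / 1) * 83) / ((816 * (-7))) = -83 / 15232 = -0.01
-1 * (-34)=34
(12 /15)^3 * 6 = 384 /125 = 3.07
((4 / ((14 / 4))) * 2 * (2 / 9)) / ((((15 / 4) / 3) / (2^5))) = 4096 / 315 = 13.00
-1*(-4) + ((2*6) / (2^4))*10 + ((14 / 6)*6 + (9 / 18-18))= 8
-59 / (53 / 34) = -2006 / 53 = -37.85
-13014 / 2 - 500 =-7007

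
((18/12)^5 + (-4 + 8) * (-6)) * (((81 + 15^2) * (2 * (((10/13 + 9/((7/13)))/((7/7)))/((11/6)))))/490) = -10954035/56056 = -195.41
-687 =-687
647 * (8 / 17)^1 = 5176 / 17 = 304.47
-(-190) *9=1710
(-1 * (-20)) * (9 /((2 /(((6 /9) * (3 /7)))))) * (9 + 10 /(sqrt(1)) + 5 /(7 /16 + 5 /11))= 695340 /1099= 632.70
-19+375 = 356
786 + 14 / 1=800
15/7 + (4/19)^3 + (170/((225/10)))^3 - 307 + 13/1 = 4881719135/35001477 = 139.47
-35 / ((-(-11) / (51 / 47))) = -1785 / 517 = -3.45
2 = 2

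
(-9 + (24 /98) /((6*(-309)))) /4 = -136271 /60564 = -2.25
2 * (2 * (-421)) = -1684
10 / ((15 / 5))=10 / 3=3.33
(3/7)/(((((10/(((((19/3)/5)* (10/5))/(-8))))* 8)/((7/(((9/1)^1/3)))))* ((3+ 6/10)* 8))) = -19/138240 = -0.00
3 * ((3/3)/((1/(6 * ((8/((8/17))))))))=306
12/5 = 2.40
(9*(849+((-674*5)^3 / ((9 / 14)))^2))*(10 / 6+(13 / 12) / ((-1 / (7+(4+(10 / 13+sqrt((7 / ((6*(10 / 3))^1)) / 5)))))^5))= -8721023103251524692432725000.00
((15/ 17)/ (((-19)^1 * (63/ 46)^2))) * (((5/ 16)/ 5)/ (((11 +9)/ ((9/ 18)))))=-529/ 13674528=-0.00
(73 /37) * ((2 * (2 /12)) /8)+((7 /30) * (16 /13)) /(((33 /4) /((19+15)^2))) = 76804009 /1904760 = 40.32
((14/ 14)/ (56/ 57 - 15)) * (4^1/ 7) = -228/ 5593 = -0.04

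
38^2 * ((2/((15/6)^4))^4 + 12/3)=881349170393744/152587890625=5776.01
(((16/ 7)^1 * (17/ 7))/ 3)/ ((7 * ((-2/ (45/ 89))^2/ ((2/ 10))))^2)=929475/ 150644120641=0.00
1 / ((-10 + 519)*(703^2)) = 1 / 251552381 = 0.00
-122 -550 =-672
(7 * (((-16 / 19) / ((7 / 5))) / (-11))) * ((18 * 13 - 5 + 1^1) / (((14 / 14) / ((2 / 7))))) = 36800 / 1463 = 25.15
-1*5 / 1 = -5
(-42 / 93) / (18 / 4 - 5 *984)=28 / 304761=0.00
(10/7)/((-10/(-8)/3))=24/7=3.43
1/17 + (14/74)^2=2202/23273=0.09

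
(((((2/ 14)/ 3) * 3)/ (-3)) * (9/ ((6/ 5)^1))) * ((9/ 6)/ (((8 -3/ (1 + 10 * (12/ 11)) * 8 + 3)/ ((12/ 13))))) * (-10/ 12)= 0.05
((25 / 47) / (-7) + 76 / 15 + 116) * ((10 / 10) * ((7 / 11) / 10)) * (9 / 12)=597089 / 103400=5.77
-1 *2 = -2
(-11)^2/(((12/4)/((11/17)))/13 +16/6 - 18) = -51909/6425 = -8.08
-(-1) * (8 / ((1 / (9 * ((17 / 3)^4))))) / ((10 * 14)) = 167042 / 315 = 530.29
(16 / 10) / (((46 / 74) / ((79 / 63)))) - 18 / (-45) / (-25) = 581702 / 181125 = 3.21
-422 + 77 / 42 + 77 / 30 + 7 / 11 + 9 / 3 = -22768 / 55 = -413.96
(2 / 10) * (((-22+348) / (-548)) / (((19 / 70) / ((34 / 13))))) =-38794 / 33839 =-1.15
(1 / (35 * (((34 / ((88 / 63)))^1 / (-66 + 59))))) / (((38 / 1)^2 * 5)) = -11 / 9665775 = -0.00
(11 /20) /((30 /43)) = 473 /600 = 0.79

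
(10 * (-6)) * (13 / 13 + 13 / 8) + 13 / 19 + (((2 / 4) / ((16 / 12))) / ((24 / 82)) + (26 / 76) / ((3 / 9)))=-93941 / 608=-154.51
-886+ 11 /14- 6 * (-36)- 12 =-9537 /14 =-681.21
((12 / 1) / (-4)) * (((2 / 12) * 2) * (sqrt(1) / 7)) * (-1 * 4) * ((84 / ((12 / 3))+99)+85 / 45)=4388 / 63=69.65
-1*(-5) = 5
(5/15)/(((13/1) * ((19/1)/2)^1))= 2/741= 0.00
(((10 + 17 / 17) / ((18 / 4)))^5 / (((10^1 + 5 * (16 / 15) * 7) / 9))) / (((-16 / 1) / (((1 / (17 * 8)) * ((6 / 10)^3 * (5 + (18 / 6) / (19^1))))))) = -7891499 / 928786500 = -0.01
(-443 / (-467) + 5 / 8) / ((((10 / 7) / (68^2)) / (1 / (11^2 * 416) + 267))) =159841423126721 / 117534560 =1359952.54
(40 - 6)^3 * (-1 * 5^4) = -24565000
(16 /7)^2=5.22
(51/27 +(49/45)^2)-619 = -615.93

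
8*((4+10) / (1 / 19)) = 2128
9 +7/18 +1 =187/18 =10.39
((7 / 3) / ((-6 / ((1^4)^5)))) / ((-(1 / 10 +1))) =35 / 99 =0.35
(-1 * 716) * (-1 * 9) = 6444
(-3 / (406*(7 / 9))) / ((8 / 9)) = -243 / 22736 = -0.01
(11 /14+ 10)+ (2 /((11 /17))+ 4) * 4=6029 /154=39.15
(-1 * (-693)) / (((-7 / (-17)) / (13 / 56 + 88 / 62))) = 4825161 / 1736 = 2779.47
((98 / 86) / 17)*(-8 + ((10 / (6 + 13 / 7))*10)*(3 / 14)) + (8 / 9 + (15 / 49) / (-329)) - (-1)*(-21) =-23876270414 / 1166660649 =-20.47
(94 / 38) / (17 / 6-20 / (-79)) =22278 / 27797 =0.80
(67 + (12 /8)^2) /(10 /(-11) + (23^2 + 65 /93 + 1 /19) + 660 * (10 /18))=5384049 /69624044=0.08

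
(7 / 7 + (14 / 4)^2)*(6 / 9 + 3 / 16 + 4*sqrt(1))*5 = 61745 / 192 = 321.59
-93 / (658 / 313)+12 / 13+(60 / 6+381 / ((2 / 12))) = 19269463 / 8554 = 2252.68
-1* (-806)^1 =806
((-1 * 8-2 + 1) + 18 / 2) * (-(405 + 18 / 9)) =0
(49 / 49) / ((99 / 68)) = 68 / 99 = 0.69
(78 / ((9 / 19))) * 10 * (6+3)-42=14778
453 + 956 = 1409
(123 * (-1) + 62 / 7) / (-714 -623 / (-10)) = 7990 / 45619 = 0.18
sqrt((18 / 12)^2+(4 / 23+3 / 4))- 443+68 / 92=-10172 / 23+sqrt(1679) / 23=-440.48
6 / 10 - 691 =-3452 / 5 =-690.40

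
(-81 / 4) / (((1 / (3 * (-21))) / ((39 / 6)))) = 66339 / 8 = 8292.38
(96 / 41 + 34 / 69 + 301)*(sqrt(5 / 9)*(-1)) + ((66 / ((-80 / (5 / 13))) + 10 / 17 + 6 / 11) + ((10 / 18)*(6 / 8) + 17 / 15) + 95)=9467907 / 97240 - 859547*sqrt(5) / 8487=-129.10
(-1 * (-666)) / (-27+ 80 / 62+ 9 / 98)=-2023308 / 77827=-26.00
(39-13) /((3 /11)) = 286 /3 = 95.33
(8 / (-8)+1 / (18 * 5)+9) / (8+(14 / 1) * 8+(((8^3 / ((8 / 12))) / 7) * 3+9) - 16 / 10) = 5047 / 287622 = 0.02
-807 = -807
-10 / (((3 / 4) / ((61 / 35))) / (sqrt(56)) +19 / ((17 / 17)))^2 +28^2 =1324842700800 *sqrt(14) / 29562810987422449 +23176424877202876176 / 29562810987422449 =783.97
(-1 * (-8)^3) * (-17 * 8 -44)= -92160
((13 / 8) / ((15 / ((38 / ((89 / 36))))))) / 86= 741 / 38270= 0.02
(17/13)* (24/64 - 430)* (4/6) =-58429/156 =-374.54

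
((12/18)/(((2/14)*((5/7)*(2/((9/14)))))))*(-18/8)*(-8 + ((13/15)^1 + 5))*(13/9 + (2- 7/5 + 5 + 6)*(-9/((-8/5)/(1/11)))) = 20447/275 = 74.35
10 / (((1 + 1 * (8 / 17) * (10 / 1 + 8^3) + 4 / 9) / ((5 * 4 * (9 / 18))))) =3060 / 7561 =0.40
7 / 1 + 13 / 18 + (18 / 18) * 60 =1219 / 18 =67.72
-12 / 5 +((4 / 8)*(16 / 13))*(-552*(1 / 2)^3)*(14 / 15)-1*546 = -588.03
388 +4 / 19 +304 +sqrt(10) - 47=sqrt(10) +12259 / 19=648.37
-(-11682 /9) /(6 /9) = 1947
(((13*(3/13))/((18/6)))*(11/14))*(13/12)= 143/168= 0.85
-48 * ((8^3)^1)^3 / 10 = -3221225472 / 5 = -644245094.40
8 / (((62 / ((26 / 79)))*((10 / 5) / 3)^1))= 0.06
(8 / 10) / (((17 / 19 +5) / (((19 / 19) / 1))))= 19 / 140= 0.14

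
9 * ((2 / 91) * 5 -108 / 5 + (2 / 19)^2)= -31752342 / 164255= -193.31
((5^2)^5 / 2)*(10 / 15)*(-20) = -195312500 / 3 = -65104166.67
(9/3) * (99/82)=297/82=3.62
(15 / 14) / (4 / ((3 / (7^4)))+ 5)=45 / 134666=0.00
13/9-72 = -635/9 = -70.56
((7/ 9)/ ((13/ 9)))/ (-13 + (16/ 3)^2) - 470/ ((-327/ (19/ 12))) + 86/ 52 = 7027649/ 1772667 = 3.96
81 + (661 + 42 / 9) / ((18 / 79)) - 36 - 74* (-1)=3040.54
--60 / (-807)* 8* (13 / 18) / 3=-1040 / 7263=-0.14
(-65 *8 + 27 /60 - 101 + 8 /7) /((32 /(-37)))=716.19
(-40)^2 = 1600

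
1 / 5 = 0.20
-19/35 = -0.54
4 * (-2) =-8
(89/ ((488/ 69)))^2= 37711881/ 238144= 158.36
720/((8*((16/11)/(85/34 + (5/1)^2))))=27225/16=1701.56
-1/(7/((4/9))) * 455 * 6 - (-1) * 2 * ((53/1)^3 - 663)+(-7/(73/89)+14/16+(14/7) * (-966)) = 515639893/1752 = 294315.01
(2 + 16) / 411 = 6 / 137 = 0.04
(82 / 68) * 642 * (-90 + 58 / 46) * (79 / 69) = -707355493 / 8993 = -78656.23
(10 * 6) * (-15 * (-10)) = 9000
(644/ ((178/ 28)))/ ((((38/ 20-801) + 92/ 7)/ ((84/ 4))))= -2.71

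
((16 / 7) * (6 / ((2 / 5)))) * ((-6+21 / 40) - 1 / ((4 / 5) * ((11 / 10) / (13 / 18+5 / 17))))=-127522 / 561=-227.31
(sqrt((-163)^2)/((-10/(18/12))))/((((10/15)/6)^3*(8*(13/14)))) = -2495367/1040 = -2399.39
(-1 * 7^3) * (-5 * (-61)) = -104615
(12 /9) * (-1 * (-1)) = 4 /3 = 1.33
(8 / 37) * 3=24 / 37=0.65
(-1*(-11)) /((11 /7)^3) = 343 /121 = 2.83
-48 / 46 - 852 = -19620 / 23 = -853.04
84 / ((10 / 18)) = 756 / 5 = 151.20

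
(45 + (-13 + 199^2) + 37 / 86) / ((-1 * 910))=-97385 / 2236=-43.55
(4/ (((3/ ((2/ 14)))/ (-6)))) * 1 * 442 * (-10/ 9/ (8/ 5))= 22100/ 63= 350.79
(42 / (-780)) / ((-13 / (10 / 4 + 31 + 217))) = 1.04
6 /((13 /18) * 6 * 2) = 9 /13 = 0.69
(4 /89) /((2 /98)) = 196 /89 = 2.20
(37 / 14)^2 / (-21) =-1369 / 4116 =-0.33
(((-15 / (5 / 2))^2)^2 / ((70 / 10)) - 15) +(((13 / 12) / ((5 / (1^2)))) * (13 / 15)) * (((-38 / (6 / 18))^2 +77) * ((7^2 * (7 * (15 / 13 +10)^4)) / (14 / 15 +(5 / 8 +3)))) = 5550082609227089 / 1941303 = 2858947113.99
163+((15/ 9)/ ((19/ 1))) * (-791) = 5336/ 57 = 93.61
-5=-5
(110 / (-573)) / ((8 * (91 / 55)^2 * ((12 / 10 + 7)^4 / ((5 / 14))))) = -519921875 / 750863270074008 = -0.00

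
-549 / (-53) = 549 / 53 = 10.36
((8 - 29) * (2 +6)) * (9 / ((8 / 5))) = -945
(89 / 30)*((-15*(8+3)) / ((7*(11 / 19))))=-1691 / 14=-120.79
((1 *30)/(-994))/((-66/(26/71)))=0.00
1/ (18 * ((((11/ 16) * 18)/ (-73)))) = -292/ 891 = -0.33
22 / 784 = 11 / 392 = 0.03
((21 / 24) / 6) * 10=35 / 24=1.46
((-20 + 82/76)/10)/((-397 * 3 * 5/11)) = 7909/2262900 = 0.00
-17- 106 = -123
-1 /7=-0.14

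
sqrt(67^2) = 67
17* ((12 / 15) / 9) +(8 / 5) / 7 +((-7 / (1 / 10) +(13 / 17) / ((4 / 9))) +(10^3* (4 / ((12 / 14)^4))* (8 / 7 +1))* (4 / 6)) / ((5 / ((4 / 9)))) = 81258403 / 86751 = 936.69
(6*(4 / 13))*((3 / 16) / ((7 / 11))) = 99 / 182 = 0.54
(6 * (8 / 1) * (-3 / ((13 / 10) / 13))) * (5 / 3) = -2400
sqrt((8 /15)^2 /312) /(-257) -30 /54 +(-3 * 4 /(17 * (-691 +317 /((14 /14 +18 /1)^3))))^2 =-0.56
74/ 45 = 1.64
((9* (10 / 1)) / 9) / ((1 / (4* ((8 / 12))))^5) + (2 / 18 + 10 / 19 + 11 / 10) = 62339417 / 46170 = 1350.21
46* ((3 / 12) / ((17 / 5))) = 115 / 34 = 3.38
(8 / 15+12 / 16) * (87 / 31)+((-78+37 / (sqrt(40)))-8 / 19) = -881373 / 11780+37 * sqrt(10) / 20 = -68.97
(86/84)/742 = 43/31164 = 0.00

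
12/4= 3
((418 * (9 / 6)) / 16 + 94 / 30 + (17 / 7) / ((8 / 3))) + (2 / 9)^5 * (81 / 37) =653025259 / 15104880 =43.23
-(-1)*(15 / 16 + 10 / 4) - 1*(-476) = 7671 / 16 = 479.44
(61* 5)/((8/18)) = 2745/4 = 686.25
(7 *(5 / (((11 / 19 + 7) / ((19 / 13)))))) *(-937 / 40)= -158.11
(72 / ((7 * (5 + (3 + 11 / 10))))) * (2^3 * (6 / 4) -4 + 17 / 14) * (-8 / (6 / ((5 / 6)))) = -51600 / 4459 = -11.57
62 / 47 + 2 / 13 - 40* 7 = -170180 / 611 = -278.53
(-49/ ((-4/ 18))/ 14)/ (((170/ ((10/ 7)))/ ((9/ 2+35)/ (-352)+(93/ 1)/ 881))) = -37143/ 42175232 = -0.00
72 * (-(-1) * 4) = 288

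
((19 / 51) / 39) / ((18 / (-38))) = -361 / 17901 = -0.02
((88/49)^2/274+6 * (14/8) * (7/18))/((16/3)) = 16164377/21051968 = 0.77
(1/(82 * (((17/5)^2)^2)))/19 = 625/130125718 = 0.00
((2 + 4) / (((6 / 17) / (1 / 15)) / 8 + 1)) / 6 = 68 / 113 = 0.60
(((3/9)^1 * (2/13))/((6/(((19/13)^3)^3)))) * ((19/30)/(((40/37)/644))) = 36522761697720557/372217927992300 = 98.12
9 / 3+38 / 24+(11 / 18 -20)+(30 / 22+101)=34673 / 396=87.56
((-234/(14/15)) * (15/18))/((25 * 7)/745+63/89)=-38788425/175028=-221.61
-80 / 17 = -4.71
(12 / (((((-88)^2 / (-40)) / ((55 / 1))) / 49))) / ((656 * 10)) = -0.03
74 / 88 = 37 / 44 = 0.84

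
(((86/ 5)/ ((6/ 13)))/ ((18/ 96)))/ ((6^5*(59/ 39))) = 7267/ 430110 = 0.02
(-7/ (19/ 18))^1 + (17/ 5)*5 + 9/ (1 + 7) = 1747/ 152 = 11.49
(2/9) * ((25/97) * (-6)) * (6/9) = -200/873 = -0.23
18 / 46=9 / 23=0.39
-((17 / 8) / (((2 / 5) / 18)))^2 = -585225 / 64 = -9144.14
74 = 74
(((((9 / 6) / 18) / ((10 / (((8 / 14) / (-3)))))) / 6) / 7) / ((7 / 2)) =-1 / 92610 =-0.00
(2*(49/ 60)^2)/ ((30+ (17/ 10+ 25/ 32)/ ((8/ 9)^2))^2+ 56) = 1258815488/ 1089316791441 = 0.00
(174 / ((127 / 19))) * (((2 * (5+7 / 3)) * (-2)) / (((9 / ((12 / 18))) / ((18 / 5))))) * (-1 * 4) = 814.50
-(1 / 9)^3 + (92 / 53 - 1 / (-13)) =909832 / 502281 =1.81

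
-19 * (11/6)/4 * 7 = -60.96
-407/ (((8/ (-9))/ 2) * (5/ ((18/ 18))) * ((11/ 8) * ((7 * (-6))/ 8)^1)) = -888/ 35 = -25.37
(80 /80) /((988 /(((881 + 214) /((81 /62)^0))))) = 1095 /988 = 1.11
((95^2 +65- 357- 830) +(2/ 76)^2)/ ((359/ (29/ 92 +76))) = 3483616591/ 2073584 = 1680.00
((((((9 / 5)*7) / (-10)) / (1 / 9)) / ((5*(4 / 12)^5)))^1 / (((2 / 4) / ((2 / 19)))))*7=-1928934 / 2375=-812.18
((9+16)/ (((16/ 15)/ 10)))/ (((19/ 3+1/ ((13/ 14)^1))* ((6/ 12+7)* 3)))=1625/ 1156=1.41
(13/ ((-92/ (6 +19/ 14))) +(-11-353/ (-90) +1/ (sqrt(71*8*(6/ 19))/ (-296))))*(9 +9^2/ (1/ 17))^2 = -47384568*sqrt(4047)/ 71-3586491909/ 230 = -58050039.85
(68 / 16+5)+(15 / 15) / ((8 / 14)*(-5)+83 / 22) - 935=-521507 / 564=-924.66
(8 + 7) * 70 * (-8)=-8400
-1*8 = -8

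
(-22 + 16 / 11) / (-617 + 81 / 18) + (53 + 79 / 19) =14642438 / 256025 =57.19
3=3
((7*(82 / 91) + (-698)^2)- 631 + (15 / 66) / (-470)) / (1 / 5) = 65405990475 / 26884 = 2432896.54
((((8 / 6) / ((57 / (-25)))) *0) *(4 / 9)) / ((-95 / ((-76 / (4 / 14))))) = 0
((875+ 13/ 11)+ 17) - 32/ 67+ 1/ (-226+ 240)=9211659/ 10318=892.78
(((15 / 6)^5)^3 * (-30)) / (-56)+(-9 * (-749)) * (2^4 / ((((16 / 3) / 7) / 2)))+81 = 717603557187 / 917504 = 782125.81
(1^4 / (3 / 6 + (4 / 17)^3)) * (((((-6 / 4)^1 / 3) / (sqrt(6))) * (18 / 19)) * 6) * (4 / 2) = -176868 * sqrt(6) / 95779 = -4.52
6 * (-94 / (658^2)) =-3 / 2303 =-0.00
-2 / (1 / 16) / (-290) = 16 / 145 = 0.11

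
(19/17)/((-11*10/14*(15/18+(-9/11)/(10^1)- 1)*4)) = 399/2788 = 0.14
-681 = -681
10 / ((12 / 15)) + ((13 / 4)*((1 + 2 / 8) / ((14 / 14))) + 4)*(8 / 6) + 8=125 / 4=31.25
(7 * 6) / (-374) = -21 / 187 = -0.11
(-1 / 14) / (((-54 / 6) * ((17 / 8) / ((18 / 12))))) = 2 / 357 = 0.01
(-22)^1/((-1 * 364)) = 0.06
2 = 2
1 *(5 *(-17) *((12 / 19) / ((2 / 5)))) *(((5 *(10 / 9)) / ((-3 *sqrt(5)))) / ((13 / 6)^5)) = 7344000 *sqrt(5) / 7054567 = 2.33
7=7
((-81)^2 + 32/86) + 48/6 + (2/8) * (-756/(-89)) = 25149114/3827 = 6571.50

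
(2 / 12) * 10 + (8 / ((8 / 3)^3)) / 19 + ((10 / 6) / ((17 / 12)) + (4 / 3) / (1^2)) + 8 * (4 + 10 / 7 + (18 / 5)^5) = 2208961423601 / 452200000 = 4884.92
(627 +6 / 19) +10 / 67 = 627.47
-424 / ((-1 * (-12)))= -106 / 3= -35.33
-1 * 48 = -48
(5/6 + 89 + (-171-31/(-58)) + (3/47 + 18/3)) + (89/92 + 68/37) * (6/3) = -479910959/6959478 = -68.96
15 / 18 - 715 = -4285 / 6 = -714.17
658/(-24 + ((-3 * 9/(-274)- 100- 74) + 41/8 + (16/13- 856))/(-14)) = 131252576/9796151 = 13.40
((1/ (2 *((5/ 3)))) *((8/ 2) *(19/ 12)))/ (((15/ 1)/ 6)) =19/ 25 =0.76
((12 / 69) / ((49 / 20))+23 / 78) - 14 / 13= -62507 / 87906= -0.71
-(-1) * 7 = 7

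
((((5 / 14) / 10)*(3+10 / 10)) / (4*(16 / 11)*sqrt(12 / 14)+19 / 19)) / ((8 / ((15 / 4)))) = -1815 / 759328+330*sqrt(42) / 166103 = 0.01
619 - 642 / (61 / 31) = 17857 / 61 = 292.74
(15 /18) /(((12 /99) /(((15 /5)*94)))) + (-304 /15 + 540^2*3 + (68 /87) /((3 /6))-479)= 508219807 /580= 876241.05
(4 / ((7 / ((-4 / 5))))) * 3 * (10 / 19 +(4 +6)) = -1920 / 133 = -14.44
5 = 5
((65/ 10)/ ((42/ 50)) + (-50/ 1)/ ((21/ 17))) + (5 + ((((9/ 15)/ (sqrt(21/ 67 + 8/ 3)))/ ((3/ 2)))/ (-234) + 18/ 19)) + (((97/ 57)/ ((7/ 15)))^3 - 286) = -3730793473/ 14115822 - sqrt(120399)/ 350415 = -264.30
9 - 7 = 2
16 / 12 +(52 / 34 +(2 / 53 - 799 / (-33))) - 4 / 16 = 1064941 / 39644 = 26.86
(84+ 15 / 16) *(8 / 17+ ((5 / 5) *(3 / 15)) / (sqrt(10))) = 45.34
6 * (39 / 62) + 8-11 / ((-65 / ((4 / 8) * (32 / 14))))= 11.97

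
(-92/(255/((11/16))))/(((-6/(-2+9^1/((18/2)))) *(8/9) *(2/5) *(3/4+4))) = -253/10336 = -0.02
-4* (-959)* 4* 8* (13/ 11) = 1595776/ 11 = 145070.55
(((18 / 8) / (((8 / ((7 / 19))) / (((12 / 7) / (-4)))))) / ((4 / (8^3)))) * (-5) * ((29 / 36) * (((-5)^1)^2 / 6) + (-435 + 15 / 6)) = -463475 / 38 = -12196.71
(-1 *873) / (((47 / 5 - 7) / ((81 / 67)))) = -439.76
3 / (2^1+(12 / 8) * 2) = 3 / 5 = 0.60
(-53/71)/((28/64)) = -848/497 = -1.71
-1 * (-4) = 4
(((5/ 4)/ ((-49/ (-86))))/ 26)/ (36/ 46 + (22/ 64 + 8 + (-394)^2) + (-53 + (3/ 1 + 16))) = 39560/ 72767942793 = 0.00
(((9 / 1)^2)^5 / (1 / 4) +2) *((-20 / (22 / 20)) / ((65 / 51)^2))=-290212039305648 / 1859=-156111909255.32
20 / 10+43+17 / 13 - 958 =-11852 / 13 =-911.69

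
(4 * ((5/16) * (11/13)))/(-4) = -55/208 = -0.26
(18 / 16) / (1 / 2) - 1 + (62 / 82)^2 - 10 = -54991 / 6724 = -8.18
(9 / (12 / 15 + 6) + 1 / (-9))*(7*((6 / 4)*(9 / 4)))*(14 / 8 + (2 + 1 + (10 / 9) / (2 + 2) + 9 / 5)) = 3191713 / 16320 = 195.57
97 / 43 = 2.26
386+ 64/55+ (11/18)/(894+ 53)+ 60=419229929/937530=447.16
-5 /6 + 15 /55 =-37 /66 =-0.56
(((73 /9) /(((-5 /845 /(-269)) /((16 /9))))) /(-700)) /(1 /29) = -384963748 /14175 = -27157.94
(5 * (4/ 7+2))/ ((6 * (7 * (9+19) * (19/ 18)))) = 135/ 13034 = 0.01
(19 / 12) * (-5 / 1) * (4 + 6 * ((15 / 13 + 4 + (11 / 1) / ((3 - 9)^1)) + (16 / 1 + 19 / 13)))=-1018.81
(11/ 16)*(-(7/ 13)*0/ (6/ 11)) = 0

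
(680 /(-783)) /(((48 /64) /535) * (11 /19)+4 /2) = -27648800 /63699399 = -0.43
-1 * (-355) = 355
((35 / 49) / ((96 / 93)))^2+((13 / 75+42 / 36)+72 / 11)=115413531 / 13798400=8.36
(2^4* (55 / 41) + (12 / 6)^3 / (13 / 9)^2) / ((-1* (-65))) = 175288 / 450385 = 0.39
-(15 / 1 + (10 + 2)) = -27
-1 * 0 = 0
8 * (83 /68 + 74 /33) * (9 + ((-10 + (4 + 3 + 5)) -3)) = 124336 /561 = 221.63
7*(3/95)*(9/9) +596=56641/95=596.22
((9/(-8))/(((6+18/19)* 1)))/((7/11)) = -0.25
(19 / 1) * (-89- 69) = -3002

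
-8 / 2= -4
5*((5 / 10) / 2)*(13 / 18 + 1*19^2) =32555 / 72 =452.15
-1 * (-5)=5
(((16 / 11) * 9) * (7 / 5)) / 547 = 1008 / 30085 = 0.03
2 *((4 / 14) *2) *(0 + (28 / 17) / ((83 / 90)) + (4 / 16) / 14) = 142531 / 69139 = 2.06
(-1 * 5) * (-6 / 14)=15 / 7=2.14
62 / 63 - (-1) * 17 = 1133 / 63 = 17.98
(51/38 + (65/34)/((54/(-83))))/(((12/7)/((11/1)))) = -4287899/418608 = -10.24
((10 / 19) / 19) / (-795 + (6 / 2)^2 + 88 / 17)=-85 / 2395957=-0.00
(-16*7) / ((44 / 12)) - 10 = -446 / 11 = -40.55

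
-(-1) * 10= 10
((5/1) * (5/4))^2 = 625/16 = 39.06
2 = 2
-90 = -90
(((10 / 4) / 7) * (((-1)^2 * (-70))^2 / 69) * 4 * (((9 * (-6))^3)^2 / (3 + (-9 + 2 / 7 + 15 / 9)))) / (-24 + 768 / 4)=-1446369825600 / 391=-3699155564.19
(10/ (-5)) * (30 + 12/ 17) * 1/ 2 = -522/ 17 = -30.71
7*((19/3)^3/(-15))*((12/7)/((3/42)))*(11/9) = -4225144/1215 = -3477.48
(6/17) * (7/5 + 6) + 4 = 562/85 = 6.61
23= 23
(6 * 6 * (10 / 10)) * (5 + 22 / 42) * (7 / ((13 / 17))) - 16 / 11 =260096 / 143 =1818.85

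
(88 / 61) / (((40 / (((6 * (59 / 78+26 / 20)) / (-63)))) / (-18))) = 17644 / 138775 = 0.13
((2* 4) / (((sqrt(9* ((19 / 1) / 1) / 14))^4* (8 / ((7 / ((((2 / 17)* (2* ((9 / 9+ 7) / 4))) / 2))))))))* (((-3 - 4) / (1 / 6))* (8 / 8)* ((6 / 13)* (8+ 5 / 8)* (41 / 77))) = -5498633 / 309738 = -17.75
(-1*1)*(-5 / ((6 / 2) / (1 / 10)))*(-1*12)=-2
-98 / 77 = -1.27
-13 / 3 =-4.33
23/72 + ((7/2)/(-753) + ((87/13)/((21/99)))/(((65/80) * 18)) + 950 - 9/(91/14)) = 20333465095/21379176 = 951.09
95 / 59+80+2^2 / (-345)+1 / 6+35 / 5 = 3613633 / 40710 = 88.77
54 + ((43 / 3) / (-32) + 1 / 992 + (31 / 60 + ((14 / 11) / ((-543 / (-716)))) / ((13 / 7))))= 10586203997 / 192569520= 54.97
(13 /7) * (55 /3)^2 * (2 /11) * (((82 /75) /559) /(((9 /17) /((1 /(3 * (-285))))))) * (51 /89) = -521356 /1855272195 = -0.00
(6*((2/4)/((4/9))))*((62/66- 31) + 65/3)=-2493/44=-56.66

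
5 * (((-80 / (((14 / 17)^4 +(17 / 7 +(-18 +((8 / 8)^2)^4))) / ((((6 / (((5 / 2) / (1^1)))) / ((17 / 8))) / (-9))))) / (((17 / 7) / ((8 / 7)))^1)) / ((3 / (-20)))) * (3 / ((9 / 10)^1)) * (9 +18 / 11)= 10772070400 / 27225759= 395.66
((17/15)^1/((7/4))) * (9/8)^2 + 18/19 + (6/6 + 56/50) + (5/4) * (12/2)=605789/53200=11.39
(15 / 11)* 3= 45 / 11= 4.09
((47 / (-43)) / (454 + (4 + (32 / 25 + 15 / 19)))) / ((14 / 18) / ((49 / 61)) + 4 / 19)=-3817575 / 1894150387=-0.00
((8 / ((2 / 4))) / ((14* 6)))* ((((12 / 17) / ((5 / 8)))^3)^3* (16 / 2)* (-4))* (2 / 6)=-9849372385059274752 / 1621318623982421875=-6.07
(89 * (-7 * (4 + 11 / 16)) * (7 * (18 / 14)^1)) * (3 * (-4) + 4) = 420525 / 2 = 210262.50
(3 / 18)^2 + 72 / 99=299 / 396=0.76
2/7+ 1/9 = 25/63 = 0.40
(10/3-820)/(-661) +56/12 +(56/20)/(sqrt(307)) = 14*sqrt(307)/1535 +11704/1983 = 6.06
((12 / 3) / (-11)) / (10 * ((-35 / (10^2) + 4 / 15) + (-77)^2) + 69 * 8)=-24 / 3949517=-0.00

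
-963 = -963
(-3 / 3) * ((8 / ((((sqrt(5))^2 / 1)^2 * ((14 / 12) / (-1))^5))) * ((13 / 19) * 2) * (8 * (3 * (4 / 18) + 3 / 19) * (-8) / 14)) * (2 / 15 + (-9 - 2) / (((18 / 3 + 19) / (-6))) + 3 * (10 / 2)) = -13.57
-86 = -86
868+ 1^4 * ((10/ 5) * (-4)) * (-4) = 900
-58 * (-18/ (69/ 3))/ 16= 261/ 92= 2.84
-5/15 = -1/3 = -0.33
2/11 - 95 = -1043/11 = -94.82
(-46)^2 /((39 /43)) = 90988 /39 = 2333.03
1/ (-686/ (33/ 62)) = -33/ 42532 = -0.00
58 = 58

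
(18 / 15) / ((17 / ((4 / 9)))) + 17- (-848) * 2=436823 / 255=1713.03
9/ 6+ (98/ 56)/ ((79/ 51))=831/ 316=2.63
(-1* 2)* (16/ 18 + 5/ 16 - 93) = 13219/ 72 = 183.60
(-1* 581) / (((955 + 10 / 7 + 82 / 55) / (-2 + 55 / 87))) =26618515 / 32085513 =0.83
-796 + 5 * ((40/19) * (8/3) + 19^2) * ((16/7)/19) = -4362716/7581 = -575.48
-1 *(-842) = 842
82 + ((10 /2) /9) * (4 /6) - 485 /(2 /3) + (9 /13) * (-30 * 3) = -496621 /702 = -707.44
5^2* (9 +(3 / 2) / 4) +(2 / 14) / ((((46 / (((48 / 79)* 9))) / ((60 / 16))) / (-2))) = 23835165 / 101752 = 234.25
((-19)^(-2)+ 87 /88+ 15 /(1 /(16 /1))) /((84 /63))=22967445 /127072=180.74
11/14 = 0.79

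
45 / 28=1.61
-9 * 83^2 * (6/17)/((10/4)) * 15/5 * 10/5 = -4464072/85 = -52518.49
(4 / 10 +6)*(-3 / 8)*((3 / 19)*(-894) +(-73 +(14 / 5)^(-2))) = 2391147 / 4655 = 513.67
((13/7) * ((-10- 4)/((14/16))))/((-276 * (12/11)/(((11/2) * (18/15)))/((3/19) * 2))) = 3146/15295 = 0.21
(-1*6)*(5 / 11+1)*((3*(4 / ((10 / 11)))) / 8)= -72 / 5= -14.40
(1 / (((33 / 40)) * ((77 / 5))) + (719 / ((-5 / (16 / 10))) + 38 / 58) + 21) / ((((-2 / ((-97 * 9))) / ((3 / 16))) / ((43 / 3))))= -1200686253891 / 4912600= -244409.53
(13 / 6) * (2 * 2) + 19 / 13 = 395 / 39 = 10.13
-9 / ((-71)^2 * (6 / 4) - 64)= -18 / 14995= -0.00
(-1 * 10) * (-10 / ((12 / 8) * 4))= 50 / 3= 16.67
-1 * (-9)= 9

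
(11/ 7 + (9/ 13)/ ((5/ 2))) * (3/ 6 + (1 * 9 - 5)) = 7569/ 910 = 8.32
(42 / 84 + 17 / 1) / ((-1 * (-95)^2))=-7 / 3610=-0.00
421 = 421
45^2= 2025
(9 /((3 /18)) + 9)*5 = 315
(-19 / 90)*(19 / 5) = -361 / 450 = -0.80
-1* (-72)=72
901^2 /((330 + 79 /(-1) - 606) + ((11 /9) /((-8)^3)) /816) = -3052475670528 /1334845451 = -2286.76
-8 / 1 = -8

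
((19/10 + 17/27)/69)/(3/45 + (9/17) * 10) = 11611/1697814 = 0.01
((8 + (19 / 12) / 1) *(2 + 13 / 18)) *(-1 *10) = -28175 / 108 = -260.88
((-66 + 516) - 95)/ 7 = 355/ 7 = 50.71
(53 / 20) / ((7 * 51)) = 53 / 7140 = 0.01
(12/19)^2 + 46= 16750/361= 46.40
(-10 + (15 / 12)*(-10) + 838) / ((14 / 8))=466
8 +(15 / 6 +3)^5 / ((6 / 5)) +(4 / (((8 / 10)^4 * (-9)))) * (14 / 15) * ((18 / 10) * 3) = 805741 / 192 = 4196.57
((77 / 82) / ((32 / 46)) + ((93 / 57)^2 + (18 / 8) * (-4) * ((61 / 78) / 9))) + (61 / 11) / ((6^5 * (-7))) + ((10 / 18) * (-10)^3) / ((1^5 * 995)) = 7655664741287 / 2865790755828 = 2.67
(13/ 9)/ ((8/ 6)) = 1.08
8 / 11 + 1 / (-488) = 3893 / 5368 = 0.73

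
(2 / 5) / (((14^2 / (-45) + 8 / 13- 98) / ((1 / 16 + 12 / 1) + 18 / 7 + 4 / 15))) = -976287 / 16665040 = -0.06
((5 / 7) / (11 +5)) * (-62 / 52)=-155 / 2912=-0.05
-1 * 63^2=-3969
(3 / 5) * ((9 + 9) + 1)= 57 / 5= 11.40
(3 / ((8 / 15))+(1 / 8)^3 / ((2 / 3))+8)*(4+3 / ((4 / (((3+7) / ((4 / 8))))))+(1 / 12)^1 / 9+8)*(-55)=-2238870425 / 110592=-20244.42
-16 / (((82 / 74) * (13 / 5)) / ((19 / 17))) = -56240 / 9061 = -6.21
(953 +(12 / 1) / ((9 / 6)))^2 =923521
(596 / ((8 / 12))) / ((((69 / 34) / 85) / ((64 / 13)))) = 55118080 / 299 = 184341.40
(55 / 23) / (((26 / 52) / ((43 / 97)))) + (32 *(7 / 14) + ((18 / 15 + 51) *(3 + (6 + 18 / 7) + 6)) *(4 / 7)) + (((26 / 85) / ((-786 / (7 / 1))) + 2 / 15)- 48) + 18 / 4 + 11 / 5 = 3659698923091 / 7303602390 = 501.08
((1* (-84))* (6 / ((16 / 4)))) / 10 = -12.60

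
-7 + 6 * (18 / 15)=1 / 5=0.20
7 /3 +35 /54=161 /54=2.98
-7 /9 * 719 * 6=-3355.33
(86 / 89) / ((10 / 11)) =473 / 445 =1.06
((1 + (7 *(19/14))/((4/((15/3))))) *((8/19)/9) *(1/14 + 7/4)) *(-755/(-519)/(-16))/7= -1322005/92772288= -0.01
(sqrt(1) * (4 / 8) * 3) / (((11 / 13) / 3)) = 117 / 22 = 5.32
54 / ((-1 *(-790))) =27 / 395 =0.07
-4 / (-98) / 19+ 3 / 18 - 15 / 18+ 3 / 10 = -10181 / 27930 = -0.36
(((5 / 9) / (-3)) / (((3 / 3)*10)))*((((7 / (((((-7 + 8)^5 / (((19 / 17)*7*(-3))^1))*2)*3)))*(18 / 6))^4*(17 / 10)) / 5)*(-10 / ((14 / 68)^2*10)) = 45996405987 / 6800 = 6764177.35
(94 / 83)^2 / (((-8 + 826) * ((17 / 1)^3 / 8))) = 35344 / 13842873713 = 0.00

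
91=91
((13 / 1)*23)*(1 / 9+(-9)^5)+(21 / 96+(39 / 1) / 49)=-17655616.76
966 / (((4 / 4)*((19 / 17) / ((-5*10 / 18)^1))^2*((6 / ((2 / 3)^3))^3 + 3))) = 3722320000 / 5181826851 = 0.72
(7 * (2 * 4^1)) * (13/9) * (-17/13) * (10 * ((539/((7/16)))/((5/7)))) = -16420096/9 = -1824455.11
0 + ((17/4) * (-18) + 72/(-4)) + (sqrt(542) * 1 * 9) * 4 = -189/2 + 36 * sqrt(542) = 743.61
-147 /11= -13.36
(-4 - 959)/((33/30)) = -9630/11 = -875.45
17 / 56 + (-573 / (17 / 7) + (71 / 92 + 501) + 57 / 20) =29448383 / 109480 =268.98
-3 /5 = -0.60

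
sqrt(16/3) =4 *sqrt(3)/3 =2.31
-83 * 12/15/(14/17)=-2822/35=-80.63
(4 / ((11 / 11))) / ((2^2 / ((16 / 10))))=8 / 5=1.60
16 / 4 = 4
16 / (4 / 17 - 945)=-272 / 16061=-0.02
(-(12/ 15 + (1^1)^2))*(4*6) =-216/ 5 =-43.20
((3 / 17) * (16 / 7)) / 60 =4 / 595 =0.01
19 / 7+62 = 453 / 7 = 64.71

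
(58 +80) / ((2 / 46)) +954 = 4128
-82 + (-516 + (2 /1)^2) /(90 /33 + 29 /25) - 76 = -309702 /1069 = -289.71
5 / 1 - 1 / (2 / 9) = 1 / 2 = 0.50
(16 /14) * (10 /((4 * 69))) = 20 /483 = 0.04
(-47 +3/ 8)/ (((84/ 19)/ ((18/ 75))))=-7087/ 2800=-2.53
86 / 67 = 1.28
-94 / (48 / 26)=-611 / 12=-50.92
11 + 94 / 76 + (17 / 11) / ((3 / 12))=7699 / 418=18.42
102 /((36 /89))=1513 /6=252.17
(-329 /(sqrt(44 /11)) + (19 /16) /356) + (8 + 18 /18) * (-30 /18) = -1022413 /5696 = -179.50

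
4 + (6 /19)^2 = 1480 /361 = 4.10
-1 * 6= -6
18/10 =9/5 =1.80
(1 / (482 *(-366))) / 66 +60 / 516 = 58215917 / 500657256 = 0.12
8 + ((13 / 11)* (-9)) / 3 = 49 / 11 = 4.45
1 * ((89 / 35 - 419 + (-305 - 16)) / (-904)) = 25811 / 31640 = 0.82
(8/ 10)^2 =16/ 25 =0.64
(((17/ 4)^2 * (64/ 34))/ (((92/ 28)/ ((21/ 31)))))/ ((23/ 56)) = 279888/ 16399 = 17.07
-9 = -9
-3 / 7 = -0.43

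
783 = 783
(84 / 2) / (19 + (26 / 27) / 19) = 21546 / 9773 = 2.20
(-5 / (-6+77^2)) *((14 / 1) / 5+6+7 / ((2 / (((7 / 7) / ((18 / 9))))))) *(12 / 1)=-633 / 5923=-0.11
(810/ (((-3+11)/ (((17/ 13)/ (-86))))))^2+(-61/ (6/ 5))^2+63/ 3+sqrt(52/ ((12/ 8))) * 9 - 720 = 6 * sqrt(78)+339710999281/ 179989056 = 1940.39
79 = 79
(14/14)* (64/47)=64/47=1.36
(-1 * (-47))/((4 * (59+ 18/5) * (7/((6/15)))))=47/4382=0.01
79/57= 1.39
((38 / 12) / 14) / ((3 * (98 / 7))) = 19 / 3528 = 0.01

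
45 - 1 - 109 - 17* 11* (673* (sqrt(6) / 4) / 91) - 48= -959.90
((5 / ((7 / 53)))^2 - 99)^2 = 4273759876 / 2401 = 1779991.62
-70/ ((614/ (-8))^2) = -1120/ 94249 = -0.01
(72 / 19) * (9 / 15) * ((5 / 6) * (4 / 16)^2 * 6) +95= 3637 / 38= 95.71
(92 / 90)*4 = 184 / 45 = 4.09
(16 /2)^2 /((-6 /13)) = -416 /3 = -138.67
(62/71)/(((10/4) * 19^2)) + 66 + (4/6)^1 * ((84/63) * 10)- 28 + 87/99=606057271/12687345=47.77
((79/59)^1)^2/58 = 6241/201898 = 0.03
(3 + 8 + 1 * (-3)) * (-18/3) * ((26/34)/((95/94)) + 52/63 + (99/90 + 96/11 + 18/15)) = -225796712/373065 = -605.25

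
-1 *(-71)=71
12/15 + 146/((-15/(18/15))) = -272/25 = -10.88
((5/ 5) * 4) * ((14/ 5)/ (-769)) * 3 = -168/ 3845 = -0.04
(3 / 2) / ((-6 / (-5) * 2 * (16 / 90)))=225 / 64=3.52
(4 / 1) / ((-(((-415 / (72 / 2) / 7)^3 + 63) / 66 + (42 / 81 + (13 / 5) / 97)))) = -2049025144320 / 733652273989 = -2.79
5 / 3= 1.67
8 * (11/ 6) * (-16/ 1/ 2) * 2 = -704/ 3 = -234.67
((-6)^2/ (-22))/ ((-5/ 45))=162/ 11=14.73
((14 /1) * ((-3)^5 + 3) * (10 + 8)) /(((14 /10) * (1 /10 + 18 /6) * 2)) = -216000 /31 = -6967.74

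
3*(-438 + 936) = 1494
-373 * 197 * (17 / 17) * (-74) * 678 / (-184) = -921672183 / 46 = -20036351.80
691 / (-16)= -691 / 16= -43.19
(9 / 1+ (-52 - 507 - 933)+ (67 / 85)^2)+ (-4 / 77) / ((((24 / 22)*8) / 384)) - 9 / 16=-1201845607 / 809200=-1485.23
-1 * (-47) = 47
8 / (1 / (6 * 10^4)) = 480000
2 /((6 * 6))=1 /18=0.06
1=1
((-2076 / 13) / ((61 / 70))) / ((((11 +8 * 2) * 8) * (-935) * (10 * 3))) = 1211 / 40038570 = 0.00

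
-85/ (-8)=85/ 8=10.62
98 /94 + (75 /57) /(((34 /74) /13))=581002 /15181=38.27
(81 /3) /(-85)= -27 /85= -0.32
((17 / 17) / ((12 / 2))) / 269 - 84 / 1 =-135575 / 1614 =-84.00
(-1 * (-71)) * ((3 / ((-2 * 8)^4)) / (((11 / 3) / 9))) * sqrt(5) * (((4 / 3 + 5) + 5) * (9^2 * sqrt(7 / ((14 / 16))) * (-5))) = -13198545 * sqrt(10) / 180224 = -231.59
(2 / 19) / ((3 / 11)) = 22 / 57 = 0.39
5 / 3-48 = -139 / 3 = -46.33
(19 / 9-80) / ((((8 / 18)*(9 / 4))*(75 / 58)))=-40658 / 675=-60.23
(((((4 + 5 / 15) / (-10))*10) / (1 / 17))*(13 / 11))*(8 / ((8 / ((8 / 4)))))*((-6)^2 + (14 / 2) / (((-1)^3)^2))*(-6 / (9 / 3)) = 494156 / 33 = 14974.42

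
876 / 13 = 67.38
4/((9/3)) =4/3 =1.33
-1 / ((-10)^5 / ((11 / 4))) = 11 / 400000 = 0.00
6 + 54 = 60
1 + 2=3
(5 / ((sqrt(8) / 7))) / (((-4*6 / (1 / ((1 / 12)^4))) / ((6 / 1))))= -45360*sqrt(2)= -64148.73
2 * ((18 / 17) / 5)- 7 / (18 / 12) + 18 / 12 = -1399 / 510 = -2.74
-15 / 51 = -5 / 17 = -0.29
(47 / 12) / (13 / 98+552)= 2303 / 324654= 0.01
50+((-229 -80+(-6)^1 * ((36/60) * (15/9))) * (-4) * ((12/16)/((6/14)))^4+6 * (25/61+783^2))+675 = 14409971951/3904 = 3691078.88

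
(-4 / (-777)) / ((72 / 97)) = 97 / 13986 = 0.01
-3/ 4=-0.75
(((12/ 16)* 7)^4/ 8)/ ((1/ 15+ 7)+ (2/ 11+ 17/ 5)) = 4584195/ 514048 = 8.92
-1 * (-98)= 98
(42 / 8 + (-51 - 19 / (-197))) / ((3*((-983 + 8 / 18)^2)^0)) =-35975 / 2364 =-15.22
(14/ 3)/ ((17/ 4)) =56/ 51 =1.10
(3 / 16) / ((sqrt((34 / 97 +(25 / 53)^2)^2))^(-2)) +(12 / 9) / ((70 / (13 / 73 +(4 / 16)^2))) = 0.07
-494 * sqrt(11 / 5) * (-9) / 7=4446 * sqrt(55) / 35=942.07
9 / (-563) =-0.02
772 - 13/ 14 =10795/ 14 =771.07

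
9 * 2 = 18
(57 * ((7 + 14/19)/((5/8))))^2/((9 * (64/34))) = 734706/25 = 29388.24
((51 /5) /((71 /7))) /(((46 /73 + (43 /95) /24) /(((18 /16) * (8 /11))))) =106954344 /84362839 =1.27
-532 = -532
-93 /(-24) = 31 /8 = 3.88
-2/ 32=-1/ 16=-0.06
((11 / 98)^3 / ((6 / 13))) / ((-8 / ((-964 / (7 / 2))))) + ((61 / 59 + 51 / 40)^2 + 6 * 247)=20467743958082129 / 13760415278400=1487.44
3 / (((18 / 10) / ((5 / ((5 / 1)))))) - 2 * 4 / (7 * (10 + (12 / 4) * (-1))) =221 / 147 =1.50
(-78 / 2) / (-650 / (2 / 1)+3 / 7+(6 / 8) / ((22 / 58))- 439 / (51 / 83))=612612 / 16289905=0.04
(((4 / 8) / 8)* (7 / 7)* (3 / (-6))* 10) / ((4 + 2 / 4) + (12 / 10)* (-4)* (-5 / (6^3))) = -45 / 664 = -0.07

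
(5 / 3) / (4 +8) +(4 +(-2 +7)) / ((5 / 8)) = 2617 / 180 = 14.54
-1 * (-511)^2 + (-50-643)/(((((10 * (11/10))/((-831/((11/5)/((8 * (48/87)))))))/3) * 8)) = -70732879/319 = -221733.16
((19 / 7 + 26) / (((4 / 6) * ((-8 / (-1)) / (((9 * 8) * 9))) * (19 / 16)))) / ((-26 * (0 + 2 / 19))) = -97686 / 91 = -1073.47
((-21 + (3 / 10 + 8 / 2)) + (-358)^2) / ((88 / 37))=47414501 / 880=53880.11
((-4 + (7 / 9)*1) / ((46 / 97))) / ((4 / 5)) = -14065 / 1656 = -8.49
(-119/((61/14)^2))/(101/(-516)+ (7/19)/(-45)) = 3430027440/111589069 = 30.74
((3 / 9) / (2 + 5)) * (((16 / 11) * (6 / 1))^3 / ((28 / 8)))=589824 / 65219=9.04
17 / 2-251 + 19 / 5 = -2387 / 10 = -238.70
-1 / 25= -0.04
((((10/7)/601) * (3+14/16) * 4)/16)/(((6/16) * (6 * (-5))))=-31/151452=-0.00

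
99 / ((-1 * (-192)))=33 / 64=0.52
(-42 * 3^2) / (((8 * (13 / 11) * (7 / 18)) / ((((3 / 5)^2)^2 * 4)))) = -433026 / 8125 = -53.30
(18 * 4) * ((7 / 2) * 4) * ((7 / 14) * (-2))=-1008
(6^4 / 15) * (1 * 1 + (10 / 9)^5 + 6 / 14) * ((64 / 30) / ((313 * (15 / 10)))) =264292352 / 215627265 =1.23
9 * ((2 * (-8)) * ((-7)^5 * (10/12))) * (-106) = -213785040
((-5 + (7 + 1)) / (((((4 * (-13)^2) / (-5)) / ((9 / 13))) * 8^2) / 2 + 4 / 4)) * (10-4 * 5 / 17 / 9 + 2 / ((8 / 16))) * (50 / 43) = -1591500 / 205536001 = -0.01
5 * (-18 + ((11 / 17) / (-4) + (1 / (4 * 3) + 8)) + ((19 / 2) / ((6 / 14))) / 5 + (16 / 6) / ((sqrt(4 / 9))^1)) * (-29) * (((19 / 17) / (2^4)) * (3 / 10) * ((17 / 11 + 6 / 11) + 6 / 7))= 104939603 / 7120960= 14.74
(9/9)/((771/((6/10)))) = 1/1285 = 0.00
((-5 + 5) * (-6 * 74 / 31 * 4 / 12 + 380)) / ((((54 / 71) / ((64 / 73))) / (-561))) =0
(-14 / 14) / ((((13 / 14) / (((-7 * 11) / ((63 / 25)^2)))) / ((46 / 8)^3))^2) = -6997008816015625 / 1135420416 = -6162482.83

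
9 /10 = 0.90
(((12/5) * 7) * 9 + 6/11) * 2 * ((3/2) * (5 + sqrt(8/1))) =50076 * sqrt(2)/55 + 25038/11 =3563.78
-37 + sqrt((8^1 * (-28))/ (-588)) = -36.38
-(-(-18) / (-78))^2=-9 / 169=-0.05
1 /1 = 1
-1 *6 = -6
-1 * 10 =-10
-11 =-11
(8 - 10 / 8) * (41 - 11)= 405 / 2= 202.50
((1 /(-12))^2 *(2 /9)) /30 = 1 /19440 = 0.00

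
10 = 10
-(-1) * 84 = 84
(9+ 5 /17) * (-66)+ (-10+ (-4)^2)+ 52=-555.41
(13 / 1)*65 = 845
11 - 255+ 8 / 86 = -10488 / 43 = -243.91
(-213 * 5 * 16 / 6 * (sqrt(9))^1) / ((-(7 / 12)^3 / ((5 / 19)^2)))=368064000 / 123823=2972.50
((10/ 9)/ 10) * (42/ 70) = 1/ 15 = 0.07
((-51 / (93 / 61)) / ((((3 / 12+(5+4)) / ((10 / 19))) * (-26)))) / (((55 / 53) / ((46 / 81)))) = 10112824 / 252428319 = 0.04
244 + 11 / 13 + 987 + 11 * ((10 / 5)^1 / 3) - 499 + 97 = 32650 / 39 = 837.18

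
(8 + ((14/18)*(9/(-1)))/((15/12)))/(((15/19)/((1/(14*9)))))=38/1575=0.02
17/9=1.89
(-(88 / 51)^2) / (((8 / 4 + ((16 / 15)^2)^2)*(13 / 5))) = -108900000 / 313307501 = -0.35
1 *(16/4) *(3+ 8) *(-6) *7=-1848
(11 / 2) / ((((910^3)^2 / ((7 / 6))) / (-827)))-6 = -5840940878136009097 / 973490146356000000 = -6.00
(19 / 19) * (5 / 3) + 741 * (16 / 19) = 1877 / 3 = 625.67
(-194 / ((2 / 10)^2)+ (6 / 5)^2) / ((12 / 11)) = -4444.51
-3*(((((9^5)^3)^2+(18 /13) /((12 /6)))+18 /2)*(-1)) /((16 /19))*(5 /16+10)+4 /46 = 119207964229944109821529804159628441 /76544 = 1557378295228157789265387000000.00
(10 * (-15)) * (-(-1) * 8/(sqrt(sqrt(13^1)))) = -1200 * 13^(3/4)/13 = -631.97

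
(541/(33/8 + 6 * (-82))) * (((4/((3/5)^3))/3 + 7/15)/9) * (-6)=23275984/4742145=4.91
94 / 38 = 47 / 19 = 2.47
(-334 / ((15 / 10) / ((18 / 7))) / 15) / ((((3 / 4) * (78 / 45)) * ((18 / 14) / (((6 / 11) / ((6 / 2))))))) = -5344 / 1287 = -4.15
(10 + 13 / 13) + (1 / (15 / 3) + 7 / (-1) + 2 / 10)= 22 / 5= 4.40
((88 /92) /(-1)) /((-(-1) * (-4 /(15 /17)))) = 165 /782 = 0.21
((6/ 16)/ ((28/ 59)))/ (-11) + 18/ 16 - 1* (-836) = 837.05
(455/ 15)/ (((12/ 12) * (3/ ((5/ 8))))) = 455/ 72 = 6.32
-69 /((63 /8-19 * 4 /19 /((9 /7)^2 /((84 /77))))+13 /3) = -163944 /22735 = -7.21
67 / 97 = 0.69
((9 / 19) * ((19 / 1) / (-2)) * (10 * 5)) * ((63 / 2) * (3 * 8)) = -170100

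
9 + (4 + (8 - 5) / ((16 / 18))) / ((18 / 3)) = 491 / 48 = 10.23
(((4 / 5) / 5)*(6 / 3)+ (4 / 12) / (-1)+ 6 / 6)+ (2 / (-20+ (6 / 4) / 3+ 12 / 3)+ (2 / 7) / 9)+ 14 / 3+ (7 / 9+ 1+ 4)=61486 / 5425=11.33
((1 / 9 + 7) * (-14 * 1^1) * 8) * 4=-28672 / 9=-3185.78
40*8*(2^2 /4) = 320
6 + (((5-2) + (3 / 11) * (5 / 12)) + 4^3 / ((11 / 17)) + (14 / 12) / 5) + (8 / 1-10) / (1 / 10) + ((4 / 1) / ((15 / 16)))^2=1053959 / 9900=106.46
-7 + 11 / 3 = -10 / 3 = -3.33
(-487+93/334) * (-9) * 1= 1463085/334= 4380.49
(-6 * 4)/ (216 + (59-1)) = -12/ 137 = -0.09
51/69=17/23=0.74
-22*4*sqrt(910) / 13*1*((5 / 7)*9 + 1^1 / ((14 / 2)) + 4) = -6512*sqrt(910) / 91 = -2158.71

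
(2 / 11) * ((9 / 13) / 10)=9 / 715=0.01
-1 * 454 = -454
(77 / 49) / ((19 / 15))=165 / 133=1.24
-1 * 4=-4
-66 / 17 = -3.88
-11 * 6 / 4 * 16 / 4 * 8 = -528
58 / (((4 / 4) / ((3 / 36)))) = 29 / 6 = 4.83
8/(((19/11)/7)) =616/19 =32.42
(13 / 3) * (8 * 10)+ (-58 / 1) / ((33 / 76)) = 2344 / 11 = 213.09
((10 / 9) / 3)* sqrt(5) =0.83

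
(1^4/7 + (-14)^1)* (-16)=1552/7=221.71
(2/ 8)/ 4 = 1/ 16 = 0.06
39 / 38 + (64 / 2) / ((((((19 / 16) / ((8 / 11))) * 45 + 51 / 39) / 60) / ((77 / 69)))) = 29.68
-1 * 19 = -19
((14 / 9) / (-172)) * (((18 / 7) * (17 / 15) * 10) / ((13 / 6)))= -68 / 559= -0.12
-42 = -42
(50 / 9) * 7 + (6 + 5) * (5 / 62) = 22195 / 558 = 39.78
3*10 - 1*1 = 29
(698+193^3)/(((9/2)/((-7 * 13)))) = -436178470/3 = -145392823.33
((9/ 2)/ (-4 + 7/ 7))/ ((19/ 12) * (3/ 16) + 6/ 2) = -96/ 211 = -0.45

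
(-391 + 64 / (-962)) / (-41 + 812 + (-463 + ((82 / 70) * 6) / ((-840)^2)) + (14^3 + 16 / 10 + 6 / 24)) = -774231948000 / 6046000034321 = -0.13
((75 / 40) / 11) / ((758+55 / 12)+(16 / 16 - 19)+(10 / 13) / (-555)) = 21645 / 94549994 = 0.00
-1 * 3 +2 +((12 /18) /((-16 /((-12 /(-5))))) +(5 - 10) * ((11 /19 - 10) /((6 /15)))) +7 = 11748 /95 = 123.66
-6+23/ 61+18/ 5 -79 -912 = -993.02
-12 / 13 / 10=-0.09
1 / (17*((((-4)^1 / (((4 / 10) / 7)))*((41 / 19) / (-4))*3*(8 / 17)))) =19 / 17220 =0.00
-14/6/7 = -1/3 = -0.33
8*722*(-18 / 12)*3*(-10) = 259920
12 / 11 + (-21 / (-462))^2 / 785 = 414481 / 379940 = 1.09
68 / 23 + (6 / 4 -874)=-39999 / 46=-869.54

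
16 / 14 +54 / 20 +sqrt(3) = sqrt(3) +269 / 70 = 5.57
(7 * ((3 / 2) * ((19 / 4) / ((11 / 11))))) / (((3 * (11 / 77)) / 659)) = 613529 / 8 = 76691.12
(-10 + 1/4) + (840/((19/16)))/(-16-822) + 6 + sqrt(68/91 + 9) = -146295/31844 + sqrt(80717)/91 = -1.47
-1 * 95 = -95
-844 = -844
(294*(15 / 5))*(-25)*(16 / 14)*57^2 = -81874800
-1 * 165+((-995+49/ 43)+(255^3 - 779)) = 712915797/ 43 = 16579437.14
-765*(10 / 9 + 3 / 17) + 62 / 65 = -984.05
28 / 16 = 7 / 4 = 1.75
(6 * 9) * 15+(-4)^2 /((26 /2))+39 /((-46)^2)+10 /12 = 67016299 /82524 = 812.08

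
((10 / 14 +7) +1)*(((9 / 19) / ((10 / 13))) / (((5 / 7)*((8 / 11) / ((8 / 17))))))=78507 / 16150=4.86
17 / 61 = 0.28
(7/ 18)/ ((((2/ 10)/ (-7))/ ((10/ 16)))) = -1225/ 144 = -8.51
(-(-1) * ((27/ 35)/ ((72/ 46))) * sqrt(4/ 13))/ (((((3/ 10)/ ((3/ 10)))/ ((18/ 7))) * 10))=621 * sqrt(13)/ 31850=0.07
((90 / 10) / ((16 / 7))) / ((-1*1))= -63 / 16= -3.94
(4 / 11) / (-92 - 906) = -2 / 5489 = -0.00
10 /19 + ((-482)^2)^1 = 4414166 /19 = 232324.53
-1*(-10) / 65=2 / 13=0.15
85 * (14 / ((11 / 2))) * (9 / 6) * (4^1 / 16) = 1785 / 22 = 81.14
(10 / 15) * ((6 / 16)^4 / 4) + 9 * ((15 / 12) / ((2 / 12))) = 552987 / 8192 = 67.50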